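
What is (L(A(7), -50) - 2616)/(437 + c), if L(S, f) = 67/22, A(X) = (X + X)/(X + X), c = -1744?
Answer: 57485/28754 ≈ 1.9992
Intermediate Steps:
A(X) = 1 (A(X) = (2*X)/((2*X)) = (2*X)*(1/(2*X)) = 1)
L(S, f) = 67/22 (L(S, f) = 67*(1/22) = 67/22)
(L(A(7), -50) - 2616)/(437 + c) = (67/22 - 2616)/(437 - 1744) = -57485/22/(-1307) = -57485/22*(-1/1307) = 57485/28754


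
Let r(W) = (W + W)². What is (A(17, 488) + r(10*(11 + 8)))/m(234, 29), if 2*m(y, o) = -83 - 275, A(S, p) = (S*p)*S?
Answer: -285432/179 ≈ -1594.6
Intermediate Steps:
A(S, p) = p*S²
r(W) = 4*W² (r(W) = (2*W)² = 4*W²)
m(y, o) = -179 (m(y, o) = (-83 - 275)/2 = (½)*(-358) = -179)
(A(17, 488) + r(10*(11 + 8)))/m(234, 29) = (488*17² + 4*(10*(11 + 8))²)/(-179) = (488*289 + 4*(10*19)²)*(-1/179) = (141032 + 4*190²)*(-1/179) = (141032 + 4*36100)*(-1/179) = (141032 + 144400)*(-1/179) = 285432*(-1/179) = -285432/179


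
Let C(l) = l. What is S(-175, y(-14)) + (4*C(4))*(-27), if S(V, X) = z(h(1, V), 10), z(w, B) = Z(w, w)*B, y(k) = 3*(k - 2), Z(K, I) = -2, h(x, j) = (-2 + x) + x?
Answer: -452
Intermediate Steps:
h(x, j) = -2 + 2*x
y(k) = -6 + 3*k (y(k) = 3*(-2 + k) = -6 + 3*k)
z(w, B) = -2*B
S(V, X) = -20 (S(V, X) = -2*10 = -20)
S(-175, y(-14)) + (4*C(4))*(-27) = -20 + (4*4)*(-27) = -20 + 16*(-27) = -20 - 432 = -452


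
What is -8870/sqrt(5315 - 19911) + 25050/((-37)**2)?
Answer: 25050/1369 + 4435*I*sqrt(3649)/3649 ≈ 18.298 + 73.419*I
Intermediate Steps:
-8870/sqrt(5315 - 19911) + 25050/((-37)**2) = -8870*(-I*sqrt(3649)/7298) + 25050/1369 = -8870*(-I*sqrt(3649)/7298) + 25050*(1/1369) = -(-4435)*I*sqrt(3649)/3649 + 25050/1369 = 4435*I*sqrt(3649)/3649 + 25050/1369 = 25050/1369 + 4435*I*sqrt(3649)/3649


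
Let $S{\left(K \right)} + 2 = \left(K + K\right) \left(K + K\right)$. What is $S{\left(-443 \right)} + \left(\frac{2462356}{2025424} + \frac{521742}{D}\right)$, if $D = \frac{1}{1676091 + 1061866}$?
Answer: $\frac{723333569549950917}{506356} \approx 1.4285 \cdot 10^{12}$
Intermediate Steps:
$D = \frac{1}{2737957} \approx 3.6524 \cdot 10^{-7}$
$S{\left(K \right)} = -2 + 4 K^{2}$ ($S{\left(K \right)} = -2 + \left(K + K\right) \left(K + K\right) = -2 + 2 K 2 K = -2 + 4 K^{2}$)
$S{\left(-443 \right)} + \left(\frac{2462356}{2025424} + \frac{521742}{D}\right) = \left(-2 + 4 \left(-443\right)^{2}\right) + \left(\frac{2462356}{2025424} + 521742 \frac{1}{\frac{1}{2737957}}\right) = \left(-2 + 4 \cdot 196249\right) + \left(2462356 \cdot \frac{1}{2025424} + 521742 \cdot 2737957\right) = \left(-2 + 784996\right) + \left(\frac{615589}{506356} + 1428507161094\right) = 784994 + \frac{723333172063529053}{506356} = \frac{723333569549950917}{506356}$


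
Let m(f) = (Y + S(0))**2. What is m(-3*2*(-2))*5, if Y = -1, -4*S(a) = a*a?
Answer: 5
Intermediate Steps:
S(a) = -a**2/4 (S(a) = -a*a/4 = -a**2/4)
m(f) = 1 (m(f) = (-1 - 1/4*0**2)**2 = (-1 - 1/4*0)**2 = (-1 + 0)**2 = (-1)**2 = 1)
m(-3*2*(-2))*5 = 1*5 = 5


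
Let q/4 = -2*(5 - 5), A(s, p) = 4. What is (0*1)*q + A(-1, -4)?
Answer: 4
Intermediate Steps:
q = 0 (q = 4*(-2*(5 - 5)) = 4*(-2*0) = 4*0 = 0)
(0*1)*q + A(-1, -4) = (0*1)*0 + 4 = 0*0 + 4 = 0 + 4 = 4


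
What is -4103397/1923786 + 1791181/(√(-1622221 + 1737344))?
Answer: -455933/213754 + 1791181*√115123/115123 ≈ 5277.0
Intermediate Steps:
-4103397/1923786 + 1791181/(√(-1622221 + 1737344)) = -4103397*1/1923786 + 1791181/(√115123) = -455933/213754 + 1791181*(√115123/115123) = -455933/213754 + 1791181*√115123/115123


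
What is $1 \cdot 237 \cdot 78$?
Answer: $18486$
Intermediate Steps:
$1 \cdot 237 \cdot 78 = 1 \cdot 18486 = 18486$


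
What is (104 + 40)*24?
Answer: 3456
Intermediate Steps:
(104 + 40)*24 = 144*24 = 3456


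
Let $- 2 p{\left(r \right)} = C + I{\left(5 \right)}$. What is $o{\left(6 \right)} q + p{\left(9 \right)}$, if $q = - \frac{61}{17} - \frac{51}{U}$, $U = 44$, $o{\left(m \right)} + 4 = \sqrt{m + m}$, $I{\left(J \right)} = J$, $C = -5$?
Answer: $\frac{3551}{187} - \frac{3551 \sqrt{3}}{374} \approx 2.5441$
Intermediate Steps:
$o{\left(m \right)} = -4 + \sqrt{2} \sqrt{m}$ ($o{\left(m \right)} = -4 + \sqrt{m + m} = -4 + \sqrt{2 m} = -4 + \sqrt{2} \sqrt{m}$)
$p{\left(r \right)} = 0$ ($p{\left(r \right)} = - \frac{-5 + 5}{2} = \left(- \frac{1}{2}\right) 0 = 0$)
$q = - \frac{3551}{748}$ ($q = - \frac{61}{17} - \frac{51}{44} = - \frac{3551}{748} \approx -4.7473$)
$o{\left(6 \right)} q + p{\left(9 \right)} = \left(-4 + \sqrt{2} \sqrt{6}\right) \left(- \frac{3551}{748}\right) + 0 = \left(-4 + 2 \sqrt{3}\right) \left(- \frac{3551}{748}\right) + 0 = \left(\frac{3551}{187} - \frac{3551 \sqrt{3}}{374}\right) + 0 = \frac{3551}{187} - \frac{3551 \sqrt{3}}{374}$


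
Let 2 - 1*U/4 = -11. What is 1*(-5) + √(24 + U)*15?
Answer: -5 + 30*√19 ≈ 125.77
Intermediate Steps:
U = 52 (U = 8 - 4*(-11) = 8 + 44 = 52)
1*(-5) + √(24 + U)*15 = 1*(-5) + √(24 + 52)*15 = -5 + √76*15 = -5 + (2*√19)*15 = -5 + 30*√19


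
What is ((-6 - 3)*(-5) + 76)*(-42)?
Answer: -5082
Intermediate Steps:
((-6 - 3)*(-5) + 76)*(-42) = (-9*(-5) + 76)*(-42) = (45 + 76)*(-42) = 121*(-42) = -5082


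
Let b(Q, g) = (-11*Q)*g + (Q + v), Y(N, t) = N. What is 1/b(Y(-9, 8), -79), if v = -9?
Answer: -1/7839 ≈ -0.00012757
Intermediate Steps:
b(Q, g) = -9 + Q - 11*Q*g (b(Q, g) = (-11*Q)*g + (Q - 9) = -11*Q*g + (-9 + Q) = -9 + Q - 11*Q*g)
1/b(Y(-9, 8), -79) = 1/(-9 - 9 - 11*(-9)*(-79)) = 1/(-9 - 9 - 7821) = 1/(-7839) = -1/7839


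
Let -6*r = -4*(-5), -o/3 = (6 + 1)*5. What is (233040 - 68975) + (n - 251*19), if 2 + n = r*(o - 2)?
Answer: 478952/3 ≈ 1.5965e+5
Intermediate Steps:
o = -105 (o = -3*(6 + 1)*5 = -21*5 = -3*35 = -105)
r = -10/3 (r = -(-2)*(-5)/3 = -⅙*20 = -10/3 ≈ -3.3333)
n = 1064/3 (n = -2 - 10*(-105 - 2)/3 = -2 - 10/3*(-107) = -2 + 1070/3 = 1064/3 ≈ 354.67)
(233040 - 68975) + (n - 251*19) = (233040 - 68975) + (1064/3 - 251*19) = 164065 + (1064/3 - 4769) = 164065 - 13243/3 = 478952/3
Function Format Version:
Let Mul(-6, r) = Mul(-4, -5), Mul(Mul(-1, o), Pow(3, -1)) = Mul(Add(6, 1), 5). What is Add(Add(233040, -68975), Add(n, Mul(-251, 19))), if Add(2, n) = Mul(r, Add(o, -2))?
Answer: Rational(478952, 3) ≈ 1.5965e+5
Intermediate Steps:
o = -105 (o = Mul(-3, Mul(Add(6, 1), 5)) = Mul(-3, Mul(7, 5)) = Mul(-3, 35) = -105)
r = Rational(-10, 3) (r = Mul(Rational(-1, 6), Mul(-4, -5)) = Mul(Rational(-1, 6), 20) = Rational(-10, 3) ≈ -3.3333)
n = Rational(1064, 3) (n = Add(-2, Mul(Rational(-10, 3), Add(-105, -2))) = Add(-2, Mul(Rational(-10, 3), -107)) = Add(-2, Rational(1070, 3)) = Rational(1064, 3) ≈ 354.67)
Add(Add(233040, -68975), Add(n, Mul(-251, 19))) = Add(Add(233040, -68975), Add(Rational(1064, 3), Mul(-251, 19))) = Add(164065, Add(Rational(1064, 3), -4769)) = Add(164065, Rational(-13243, 3)) = Rational(478952, 3)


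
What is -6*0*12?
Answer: 0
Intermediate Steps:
-6*0*12 = 0*12 = 0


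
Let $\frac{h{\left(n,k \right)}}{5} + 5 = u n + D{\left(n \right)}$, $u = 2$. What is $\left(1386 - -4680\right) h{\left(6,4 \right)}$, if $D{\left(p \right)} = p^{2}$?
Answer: $1304190$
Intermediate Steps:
$h{\left(n,k \right)} = -25 + 5 n^{2} + 10 n$ ($h{\left(n,k \right)} = -25 + 5 \left(2 n + n^{2}\right) = -25 + 5 \left(n^{2} + 2 n\right) = -25 + \left(5 n^{2} + 10 n\right) = -25 + 5 n^{2} + 10 n$)
$\left(1386 - -4680\right) h{\left(6,4 \right)} = \left(1386 - -4680\right) \left(-25 + 5 \cdot 6^{2} + 10 \cdot 6\right) = \left(1386 + 4680\right) \left(-25 + 5 \cdot 36 + 60\right) = 6066 \left(-25 + 180 + 60\right) = 6066 \cdot 215 = 1304190$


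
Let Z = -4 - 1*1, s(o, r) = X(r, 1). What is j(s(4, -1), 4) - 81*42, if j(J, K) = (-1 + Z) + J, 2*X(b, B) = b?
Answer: -6817/2 ≈ -3408.5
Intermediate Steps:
X(b, B) = b/2
s(o, r) = r/2
Z = -5 (Z = -4 - 1 = -5)
j(J, K) = -6 + J (j(J, K) = (-1 - 5) + J = -6 + J)
j(s(4, -1), 4) - 81*42 = (-6 + (½)*(-1)) - 81*42 = (-6 - ½) - 3402 = -13/2 - 3402 = -6817/2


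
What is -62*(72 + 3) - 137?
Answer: -4787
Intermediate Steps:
-62*(72 + 3) - 137 = -62*75 - 137 = -4650 - 137 = -4787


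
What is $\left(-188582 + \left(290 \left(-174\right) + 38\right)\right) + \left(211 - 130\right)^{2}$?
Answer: $-232443$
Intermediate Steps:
$\left(-188582 + \left(290 \left(-174\right) + 38\right)\right) + \left(211 - 130\right)^{2} = \left(-188582 + \left(-50460 + 38\right)\right) + 81^{2} = \left(-188582 - 50422\right) + 6561 = -239004 + 6561 = -232443$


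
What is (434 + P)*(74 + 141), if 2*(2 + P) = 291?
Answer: 248325/2 ≈ 1.2416e+5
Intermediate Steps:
P = 287/2 (P = -2 + (½)*291 = -2 + 291/2 = 287/2 ≈ 143.50)
(434 + P)*(74 + 141) = (434 + 287/2)*(74 + 141) = (1155/2)*215 = 248325/2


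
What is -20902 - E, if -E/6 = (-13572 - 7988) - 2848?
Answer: -167350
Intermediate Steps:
E = 146448 (E = -6*((-13572 - 7988) - 2848) = -6*(-21560 - 2848) = -6*(-24408) = 146448)
-20902 - E = -20902 - 1*146448 = -20902 - 146448 = -167350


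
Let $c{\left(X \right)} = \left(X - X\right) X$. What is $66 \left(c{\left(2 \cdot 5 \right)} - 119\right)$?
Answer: $-7854$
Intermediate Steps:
$c{\left(X \right)} = 0$ ($c{\left(X \right)} = 0 X = 0$)
$66 \left(c{\left(2 \cdot 5 \right)} - 119\right) = 66 \left(0 - 119\right) = 66 \left(-119\right) = -7854$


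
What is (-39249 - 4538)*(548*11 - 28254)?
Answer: 973209862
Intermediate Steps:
(-39249 - 4538)*(548*11 - 28254) = -43787*(6028 - 28254) = -43787*(-22226) = 973209862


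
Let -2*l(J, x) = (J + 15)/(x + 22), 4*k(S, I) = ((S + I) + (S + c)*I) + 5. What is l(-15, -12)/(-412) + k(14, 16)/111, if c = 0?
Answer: 7/12 ≈ 0.58333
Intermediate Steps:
k(S, I) = 5/4 + I/4 + S/4 + I*S/4 (k(S, I) = (((S + I) + (S + 0)*I) + 5)/4 = (((I + S) + S*I) + 5)/4 = (((I + S) + I*S) + 5)/4 = ((I + S + I*S) + 5)/4 = (5 + I + S + I*S)/4 = 5/4 + I/4 + S/4 + I*S/4)
l(J, x) = -(15 + J)/(2*(22 + x)) (l(J, x) = -(J + 15)/(2*(x + 22)) = -(15 + J)/(2*(22 + x)))
l(-15, -12)/(-412) + k(14, 16)/111 = ((-15 - 1*(-15))/(2*(22 - 12)))/(-412) + (5/4 + (¼)*16 + (¼)*14 + (¼)*16*14)/111 = ((½)*(-15 + 15)/10)*(-1/412) + (5/4 + 4 + 7/2 + 56)*(1/111) = ((½)*(⅒)*0)*(-1/412) + (259/4)*(1/111) = 0*(-1/412) + 7/12 = 0 + 7/12 = 7/12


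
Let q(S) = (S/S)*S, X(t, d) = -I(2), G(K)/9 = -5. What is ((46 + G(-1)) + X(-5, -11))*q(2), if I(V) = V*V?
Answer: -6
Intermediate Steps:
G(K) = -45 (G(K) = 9*(-5) = -45)
I(V) = V²
X(t, d) = -4 (X(t, d) = -1*2² = -1*4 = -4)
q(S) = S (q(S) = 1*S = S)
((46 + G(-1)) + X(-5, -11))*q(2) = ((46 - 45) - 4)*2 = (1 - 4)*2 = -3*2 = -6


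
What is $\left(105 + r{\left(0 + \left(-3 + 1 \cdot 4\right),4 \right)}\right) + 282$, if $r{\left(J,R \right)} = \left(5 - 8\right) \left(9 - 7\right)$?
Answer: $381$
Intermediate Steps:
$r{\left(J,R \right)} = -6$ ($r{\left(J,R \right)} = \left(-3\right) 2 = -6$)
$\left(105 + r{\left(0 + \left(-3 + 1 \cdot 4\right),4 \right)}\right) + 282 = \left(105 - 6\right) + 282 = 99 + 282 = 381$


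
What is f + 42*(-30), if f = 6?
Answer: -1254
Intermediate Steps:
f + 42*(-30) = 6 + 42*(-30) = 6 - 1260 = -1254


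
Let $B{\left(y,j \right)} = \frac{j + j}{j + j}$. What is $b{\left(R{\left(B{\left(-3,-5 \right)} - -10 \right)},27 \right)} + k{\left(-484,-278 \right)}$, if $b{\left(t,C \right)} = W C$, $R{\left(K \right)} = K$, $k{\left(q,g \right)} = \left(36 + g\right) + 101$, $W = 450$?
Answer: $12009$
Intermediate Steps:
$B{\left(y,j \right)} = 1$ ($B{\left(y,j \right)} = \frac{2 j}{2 j} = 2 j \frac{1}{2 j} = 1$)
$k{\left(q,g \right)} = 137 + g$
$b{\left(t,C \right)} = 450 C$
$b{\left(R{\left(B{\left(-3,-5 \right)} - -10 \right)},27 \right)} + k{\left(-484,-278 \right)} = 450 \cdot 27 + \left(137 - 278\right) = 12150 - 141 = 12009$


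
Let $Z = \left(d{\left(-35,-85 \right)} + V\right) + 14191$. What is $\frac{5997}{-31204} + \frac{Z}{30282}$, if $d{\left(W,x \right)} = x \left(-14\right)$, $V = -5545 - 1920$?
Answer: $\frac{32704855}{472459764} \approx 0.069223$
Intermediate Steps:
$V = -7465$
$d{\left(W,x \right)} = - 14 x$
$Z = 7916$ ($Z = \left(\left(-14\right) \left(-85\right) - 7465\right) + 14191 = \left(1190 - 7465\right) + 14191 = -6275 + 14191 = 7916$)
$\frac{5997}{-31204} + \frac{Z}{30282} = \frac{5997}{-31204} + \frac{7916}{30282} = 5997 \left(- \frac{1}{31204}\right) + 7916 \cdot \frac{1}{30282} = - \frac{5997}{31204} + \frac{3958}{15141} = \frac{32704855}{472459764}$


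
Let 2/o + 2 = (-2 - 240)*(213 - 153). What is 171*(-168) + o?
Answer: -208594009/7261 ≈ -28728.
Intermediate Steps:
o = -1/7261 (o = 2/(-2 + (-2 - 240)*(213 - 153)) = 2/(-2 - 242*60) = 2/(-2 - 14520) = 2/(-14522) = 2*(-1/14522) = -1/7261 ≈ -0.00013772)
171*(-168) + o = 171*(-168) - 1/7261 = -28728 - 1/7261 = -208594009/7261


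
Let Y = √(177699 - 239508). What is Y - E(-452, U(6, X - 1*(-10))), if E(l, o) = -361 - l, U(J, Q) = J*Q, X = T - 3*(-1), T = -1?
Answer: -91 + I*√61809 ≈ -91.0 + 248.61*I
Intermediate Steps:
X = 2 (X = -1 - 3*(-1) = -1 + 3 = 2)
Y = I*√61809 (Y = √(-61809) = I*√61809 ≈ 248.61*I)
Y - E(-452, U(6, X - 1*(-10))) = I*√61809 - (-361 - 1*(-452)) = I*√61809 - (-361 + 452) = I*√61809 - 1*91 = I*√61809 - 91 = -91 + I*√61809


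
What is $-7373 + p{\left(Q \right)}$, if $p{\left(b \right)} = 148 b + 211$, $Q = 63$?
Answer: $2162$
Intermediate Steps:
$p{\left(b \right)} = 211 + 148 b$
$-7373 + p{\left(Q \right)} = -7373 + \left(211 + 148 \cdot 63\right) = -7373 + \left(211 + 9324\right) = -7373 + 9535 = 2162$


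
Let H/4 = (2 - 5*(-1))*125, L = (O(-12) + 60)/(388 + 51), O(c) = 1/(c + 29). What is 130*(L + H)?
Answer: 3395797730/7463 ≈ 4.5502e+5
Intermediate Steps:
O(c) = 1/(29 + c)
L = 1021/7463 (L = (1/(29 - 12) + 60)/(388 + 51) = (1/17 + 60)/439 = (1/17 + 60)*(1/439) = (1021/17)*(1/439) = 1021/7463 ≈ 0.13681)
H = 3500 (H = 4*((2 - 5*(-1))*125) = 4*((2 + 5)*125) = 4*(7*125) = 4*875 = 3500)
130*(L + H) = 130*(1021/7463 + 3500) = 130*(26121521/7463) = 3395797730/7463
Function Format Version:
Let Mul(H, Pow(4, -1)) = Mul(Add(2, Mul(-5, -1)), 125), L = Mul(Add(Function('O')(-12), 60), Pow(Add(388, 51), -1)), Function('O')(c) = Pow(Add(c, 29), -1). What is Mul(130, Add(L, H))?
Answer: Rational(3395797730, 7463) ≈ 4.5502e+5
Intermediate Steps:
Function('O')(c) = Pow(Add(29, c), -1)
L = Rational(1021, 7463) (L = Mul(Add(Pow(Add(29, -12), -1), 60), Pow(Add(388, 51), -1)) = Mul(Add(Pow(17, -1), 60), Pow(439, -1)) = Mul(Add(Rational(1, 17), 60), Rational(1, 439)) = Mul(Rational(1021, 17), Rational(1, 439)) = Rational(1021, 7463) ≈ 0.13681)
H = 3500 (H = Mul(4, Mul(Add(2, Mul(-5, -1)), 125)) = Mul(4, Mul(Add(2, 5), 125)) = Mul(4, Mul(7, 125)) = Mul(4, 875) = 3500)
Mul(130, Add(L, H)) = Mul(130, Add(Rational(1021, 7463), 3500)) = Mul(130, Rational(26121521, 7463)) = Rational(3395797730, 7463)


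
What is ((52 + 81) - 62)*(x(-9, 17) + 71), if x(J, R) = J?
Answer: 4402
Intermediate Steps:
((52 + 81) - 62)*(x(-9, 17) + 71) = ((52 + 81) - 62)*(-9 + 71) = (133 - 62)*62 = 71*62 = 4402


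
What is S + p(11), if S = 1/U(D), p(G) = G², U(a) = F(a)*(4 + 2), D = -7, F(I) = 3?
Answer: 2179/18 ≈ 121.06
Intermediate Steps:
U(a) = 18 (U(a) = 3*(4 + 2) = 3*6 = 18)
S = 1/18 ≈ 0.055556
S + p(11) = 1/18 + 11² = 1/18 + 121 = 2179/18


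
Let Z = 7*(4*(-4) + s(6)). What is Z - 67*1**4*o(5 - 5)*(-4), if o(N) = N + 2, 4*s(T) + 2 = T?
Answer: 431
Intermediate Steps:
s(T) = -1/2 + T/4
o(N) = 2 + N
Z = -105 (Z = 7*(4*(-4) + (-1/2 + (1/4)*6)) = 7*(-16 + (-1/2 + 3/2)) = 7*(-16 + 1) = 7*(-15) = -105)
Z - 67*1**4*o(5 - 5)*(-4) = -105 - 67*1**4*(2 + (5 - 5))*(-4) = -105 - 67*1*(2 + 0)*(-4) = -105 - 67*1*2*(-4) = -105 - 134*(-4) = -105 - 67*(-8) = -105 + 536 = 431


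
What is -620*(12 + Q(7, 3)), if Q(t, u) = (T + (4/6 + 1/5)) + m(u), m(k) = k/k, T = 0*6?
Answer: -25792/3 ≈ -8597.3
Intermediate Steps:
T = 0
m(k) = 1
Q(t, u) = 28/15 (Q(t, u) = (0 + (4/6 + 1/5)) + 1 = (0 + (4*(1/6) + 1*(1/5))) + 1 = (0 + (2/3 + 1/5)) + 1 = (0 + 13/15) + 1 = 13/15 + 1 = 28/15)
-620*(12 + Q(7, 3)) = -620*(12 + 28/15) = -620*208/15 = -25792/3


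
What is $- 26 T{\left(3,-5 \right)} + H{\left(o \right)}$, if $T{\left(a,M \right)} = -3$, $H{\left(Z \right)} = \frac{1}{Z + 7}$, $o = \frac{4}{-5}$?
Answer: $\frac{2423}{31} \approx 78.161$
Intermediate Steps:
$o = - \frac{4}{5}$ ($o = 4 \left(- \frac{1}{5}\right) = - \frac{4}{5} \approx -0.8$)
$H{\left(Z \right)} = \frac{1}{7 + Z}$
$- 26 T{\left(3,-5 \right)} + H{\left(o \right)} = \left(-26\right) \left(-3\right) + \frac{1}{7 - \frac{4}{5}} = 78 + \frac{1}{\frac{31}{5}} = 78 + \frac{5}{31} = \frac{2423}{31}$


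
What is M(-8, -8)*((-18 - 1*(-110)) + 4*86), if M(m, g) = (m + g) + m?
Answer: -10464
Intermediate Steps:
M(m, g) = g + 2*m (M(m, g) = (g + m) + m = g + 2*m)
M(-8, -8)*((-18 - 1*(-110)) + 4*86) = (-8 + 2*(-8))*((-18 - 1*(-110)) + 4*86) = (-8 - 16)*((-18 + 110) + 344) = -24*(92 + 344) = -24*436 = -10464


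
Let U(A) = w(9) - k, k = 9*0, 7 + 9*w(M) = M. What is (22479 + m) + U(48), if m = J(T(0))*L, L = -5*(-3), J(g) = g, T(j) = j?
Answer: 202313/9 ≈ 22479.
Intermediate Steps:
w(M) = -7/9 + M/9
k = 0
L = 15
m = 0 (m = 0*15 = 0)
U(A) = 2/9 (U(A) = (-7/9 + (⅑)*9) - 1*0 = (-7/9 + 1) + 0 = 2/9 + 0 = 2/9)
(22479 + m) + U(48) = (22479 + 0) + 2/9 = 22479 + 2/9 = 202313/9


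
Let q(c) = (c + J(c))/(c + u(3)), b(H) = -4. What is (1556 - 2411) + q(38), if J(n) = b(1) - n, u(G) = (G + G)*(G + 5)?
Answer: -36767/43 ≈ -855.05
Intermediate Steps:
u(G) = 2*G*(5 + G) (u(G) = (2*G)*(5 + G) = 2*G*(5 + G))
J(n) = -4 - n
q(c) = -4/(48 + c) (q(c) = (c + (-4 - c))/(c + 2*3*(5 + 3)) = -4/(c + 2*3*8) = -4/(c + 48) = -4/(48 + c))
(1556 - 2411) + q(38) = (1556 - 2411) - 4/(48 + 38) = -855 - 4/86 = -855 - 4*1/86 = -855 - 2/43 = -36767/43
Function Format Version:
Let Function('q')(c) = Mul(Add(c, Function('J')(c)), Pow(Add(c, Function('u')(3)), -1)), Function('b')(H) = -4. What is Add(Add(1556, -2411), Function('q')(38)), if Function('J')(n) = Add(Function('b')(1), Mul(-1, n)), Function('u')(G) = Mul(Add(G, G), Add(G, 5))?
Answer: Rational(-36767, 43) ≈ -855.05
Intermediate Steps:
Function('u')(G) = Mul(2, G, Add(5, G)) (Function('u')(G) = Mul(Mul(2, G), Add(5, G)) = Mul(2, G, Add(5, G)))
Function('J')(n) = Add(-4, Mul(-1, n))
Function('q')(c) = Mul(-4, Pow(Add(48, c), -1)) (Function('q')(c) = Mul(Add(c, Add(-4, Mul(-1, c))), Pow(Add(c, Mul(2, 3, Add(5, 3))), -1)) = Mul(-4, Pow(Add(c, Mul(2, 3, 8)), -1)) = Mul(-4, Pow(Add(c, 48), -1)) = Mul(-4, Pow(Add(48, c), -1)))
Add(Add(1556, -2411), Function('q')(38)) = Add(Add(1556, -2411), Mul(-4, Pow(Add(48, 38), -1))) = Add(-855, Mul(-4, Pow(86, -1))) = Add(-855, Mul(-4, Rational(1, 86))) = Add(-855, Rational(-2, 43)) = Rational(-36767, 43)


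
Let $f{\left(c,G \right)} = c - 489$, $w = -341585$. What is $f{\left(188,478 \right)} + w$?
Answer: $-341886$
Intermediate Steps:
$f{\left(c,G \right)} = -489 + c$
$f{\left(188,478 \right)} + w = \left(-489 + 188\right) - 341585 = -301 - 341585 = -341886$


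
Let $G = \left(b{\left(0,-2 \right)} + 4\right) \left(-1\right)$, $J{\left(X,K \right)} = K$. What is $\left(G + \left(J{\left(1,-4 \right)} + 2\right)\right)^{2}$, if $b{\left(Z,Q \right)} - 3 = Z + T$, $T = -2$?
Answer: $49$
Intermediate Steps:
$b{\left(Z,Q \right)} = 1 + Z$ ($b{\left(Z,Q \right)} = 3 + \left(Z - 2\right) = 3 + \left(-2 + Z\right) = 1 + Z$)
$G = -5$ ($G = \left(\left(1 + 0\right) + 4\right) \left(-1\right) = \left(1 + 4\right) \left(-1\right) = 5 \left(-1\right) = -5$)
$\left(G + \left(J{\left(1,-4 \right)} + 2\right)\right)^{2} = \left(-5 + \left(-4 + 2\right)\right)^{2} = \left(-5 - 2\right)^{2} = \left(-7\right)^{2} = 49$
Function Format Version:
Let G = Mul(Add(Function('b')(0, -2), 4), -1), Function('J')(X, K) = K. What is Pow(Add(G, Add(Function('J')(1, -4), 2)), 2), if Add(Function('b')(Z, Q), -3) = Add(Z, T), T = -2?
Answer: 49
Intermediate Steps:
Function('b')(Z, Q) = Add(1, Z) (Function('b')(Z, Q) = Add(3, Add(Z, -2)) = Add(3, Add(-2, Z)) = Add(1, Z))
G = -5 (G = Mul(Add(Add(1, 0), 4), -1) = Mul(Add(1, 4), -1) = Mul(5, -1) = -5)
Pow(Add(G, Add(Function('J')(1, -4), 2)), 2) = Pow(Add(-5, Add(-4, 2)), 2) = Pow(Add(-5, -2), 2) = Pow(-7, 2) = 49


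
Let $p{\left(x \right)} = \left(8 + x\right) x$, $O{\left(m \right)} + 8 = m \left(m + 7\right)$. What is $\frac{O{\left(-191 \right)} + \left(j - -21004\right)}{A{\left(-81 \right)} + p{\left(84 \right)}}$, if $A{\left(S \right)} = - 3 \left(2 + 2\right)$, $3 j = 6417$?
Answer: $\frac{58279}{7716} \approx 7.553$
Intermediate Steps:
$j = 2139$ ($j = \frac{1}{3} \cdot 6417 = 2139$)
$O{\left(m \right)} = -8 + m \left(7 + m\right)$ ($O{\left(m \right)} = -8 + m \left(m + 7\right) = -8 + m \left(7 + m\right)$)
$p{\left(x \right)} = x \left(8 + x\right)$
$A{\left(S \right)} = -12$ ($A{\left(S \right)} = \left(-3\right) 4 = -12$)
$\frac{O{\left(-191 \right)} + \left(j - -21004\right)}{A{\left(-81 \right)} + p{\left(84 \right)}} = \frac{\left(-8 + \left(-191\right)^{2} + 7 \left(-191\right)\right) + \left(2139 - -21004\right)}{-12 + 84 \left(8 + 84\right)} = \frac{\left(-8 + 36481 - 1337\right) + \left(2139 + 21004\right)}{-12 + 84 \cdot 92} = \frac{35136 + 23143}{-12 + 7728} = \frac{58279}{7716}$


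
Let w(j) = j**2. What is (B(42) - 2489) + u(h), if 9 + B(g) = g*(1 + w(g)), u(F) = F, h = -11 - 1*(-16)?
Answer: 71637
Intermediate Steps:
h = 5 (h = -11 + 16 = 5)
B(g) = -9 + g*(1 + g**2)
(B(42) - 2489) + u(h) = ((-9 + 42 + 42**3) - 2489) + 5 = ((-9 + 42 + 74088) - 2489) + 5 = (74121 - 2489) + 5 = 71632 + 5 = 71637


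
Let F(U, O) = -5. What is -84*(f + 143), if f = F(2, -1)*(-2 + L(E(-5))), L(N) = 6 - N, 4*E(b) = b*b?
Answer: -12957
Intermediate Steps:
E(b) = b²/4 (E(b) = (b*b)/4 = b²/4)
f = 45/4 (f = -5*(-2 + (6 - (-5)²/4)) = -5*(-2 + (6 - 25/4)) = -5*(-2 - ¼) = -5*(-9/4) = 45/4 ≈ 11.250)
-84*(f + 143) = -84*(45/4 + 143) = -84*617/4 = -12957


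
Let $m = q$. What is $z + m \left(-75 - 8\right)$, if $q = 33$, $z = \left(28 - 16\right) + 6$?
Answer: $-2721$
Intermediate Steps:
$z = 18$ ($z = 12 + 6 = 18$)
$m = 33$
$z + m \left(-75 - 8\right) = 18 + 33 \left(-75 - 8\right) = 18 + 33 \left(-83\right) = 18 - 2739 = -2721$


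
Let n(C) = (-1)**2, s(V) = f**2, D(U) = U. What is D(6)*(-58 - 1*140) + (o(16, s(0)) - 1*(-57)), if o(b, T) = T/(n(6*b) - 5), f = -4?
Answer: -1135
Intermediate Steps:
s(V) = 16 (s(V) = (-4)**2 = 16)
n(C) = 1
o(b, T) = -T/4 (o(b, T) = T/(1 - 5) = T/(-4) = T*(-1/4) = -T/4)
D(6)*(-58 - 1*140) + (o(16, s(0)) - 1*(-57)) = 6*(-58 - 1*140) + (-1/4*16 - 1*(-57)) = 6*(-58 - 140) + (-4 + 57) = 6*(-198) + 53 = -1188 + 53 = -1135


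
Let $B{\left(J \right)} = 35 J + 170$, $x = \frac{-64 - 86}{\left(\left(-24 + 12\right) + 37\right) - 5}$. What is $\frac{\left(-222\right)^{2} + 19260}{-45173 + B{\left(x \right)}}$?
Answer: $- \frac{2176}{1437} \approx -1.5143$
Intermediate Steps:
$x = - \frac{15}{2}$ ($x = - \frac{150}{\left(-12 + 37\right) - 5} = - \frac{150}{25 - 5} = - \frac{150}{20} = \left(-150\right) \frac{1}{20} = - \frac{15}{2} \approx -7.5$)
$B{\left(J \right)} = 170 + 35 J$
$\frac{\left(-222\right)^{2} + 19260}{-45173 + B{\left(x \right)}} = \frac{\left(-222\right)^{2} + 19260}{-45173 + \left(170 + 35 \left(- \frac{15}{2}\right)\right)} = \frac{49284 + 19260}{-45173 + \left(170 - \frac{525}{2}\right)} = \frac{68544}{-45173 - \frac{185}{2}} = \frac{68544}{- \frac{90531}{2}} = 68544 \left(- \frac{2}{90531}\right) = - \frac{2176}{1437}$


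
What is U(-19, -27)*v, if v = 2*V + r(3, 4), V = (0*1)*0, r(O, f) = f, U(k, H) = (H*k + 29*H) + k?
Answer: -1156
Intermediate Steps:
U(k, H) = k + 29*H + H*k (U(k, H) = (29*H + H*k) + k = k + 29*H + H*k)
V = 0 (V = 0*0 = 0)
v = 4 (v = 2*0 + 4 = 0 + 4 = 4)
U(-19, -27)*v = (-19 + 29*(-27) - 27*(-19))*4 = (-19 - 783 + 513)*4 = -289*4 = -1156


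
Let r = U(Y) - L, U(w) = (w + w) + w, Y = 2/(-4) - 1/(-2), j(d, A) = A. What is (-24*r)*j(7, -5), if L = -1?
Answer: 120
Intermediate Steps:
Y = 0 (Y = 2*(-¼) - 1*(-½) = -½ + ½ = 0)
U(w) = 3*w (U(w) = 2*w + w = 3*w)
r = 1 (r = 3*0 - 1*(-1) = 0 + 1 = 1)
(-24*r)*j(7, -5) = -24*1*(-5) = -24*(-5) = 120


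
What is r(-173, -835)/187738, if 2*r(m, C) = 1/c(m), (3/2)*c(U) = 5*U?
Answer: -3/649573480 ≈ -4.6184e-9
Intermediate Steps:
c(U) = 10*U/3 (c(U) = 2*(5*U)/3 = 10*U/3)
r(m, C) = 3/(20*m) (r(m, C) = 1/(2*((10*m/3))) = (3/(10*m))/2 = 3/(20*m))
r(-173, -835)/187738 = ((3/20)/(-173))/187738 = ((3/20)*(-1/173))*(1/187738) = -3/3460*1/187738 = -3/649573480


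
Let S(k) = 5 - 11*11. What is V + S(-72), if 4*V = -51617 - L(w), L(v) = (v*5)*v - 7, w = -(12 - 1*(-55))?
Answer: -74519/4 ≈ -18630.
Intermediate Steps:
w = -67 (w = -(12 + 55) = -1*67 = -67)
L(v) = -7 + 5*v² (L(v) = (5*v)*v - 7 = 5*v² - 7 = -7 + 5*v²)
S(k) = -116 (S(k) = 5 - 121 = -116)
V = -74055/4 (V = (-51617 - (-7 + 5*(-67)²))/4 = (-51617 - (-7 + 5*4489))/4 = (-51617 - (-7 + 22445))/4 = (-51617 - 1*22438)/4 = (-51617 - 22438)/4 = (¼)*(-74055) = -74055/4 ≈ -18514.)
V + S(-72) = -74055/4 - 116 = -74519/4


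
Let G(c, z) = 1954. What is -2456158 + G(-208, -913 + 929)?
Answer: -2454204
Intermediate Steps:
-2456158 + G(-208, -913 + 929) = -2456158 + 1954 = -2454204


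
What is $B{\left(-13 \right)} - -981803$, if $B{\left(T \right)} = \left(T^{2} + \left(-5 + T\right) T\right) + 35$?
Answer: $982241$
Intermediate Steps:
$B{\left(T \right)} = 35 + T^{2} + T \left(-5 + T\right)$ ($B{\left(T \right)} = \left(T^{2} + T \left(-5 + T\right)\right) + 35 = 35 + T^{2} + T \left(-5 + T\right)$)
$B{\left(-13 \right)} - -981803 = \left(35 - -65 + 2 \left(-13\right)^{2}\right) - -981803 = \left(35 + 65 + 2 \cdot 169\right) + 981803 = \left(35 + 65 + 338\right) + 981803 = 438 + 981803 = 982241$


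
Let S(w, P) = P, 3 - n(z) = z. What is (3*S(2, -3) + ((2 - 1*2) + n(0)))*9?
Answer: -54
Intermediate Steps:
n(z) = 3 - z
(3*S(2, -3) + ((2 - 1*2) + n(0)))*9 = (3*(-3) + ((2 - 1*2) + (3 - 1*0)))*9 = (-9 + ((2 - 2) + (3 + 0)))*9 = (-9 + (0 + 3))*9 = (-9 + 3)*9 = -6*9 = -54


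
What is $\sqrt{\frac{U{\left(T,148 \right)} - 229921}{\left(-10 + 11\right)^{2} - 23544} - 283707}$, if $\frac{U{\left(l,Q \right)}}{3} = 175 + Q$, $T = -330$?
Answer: $\frac{i \sqrt{157245696954307}}{23543} \approx 532.63 i$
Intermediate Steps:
$U{\left(l,Q \right)} = 525 + 3 Q$ ($U{\left(l,Q \right)} = 3 \left(175 + Q\right) = 525 + 3 Q$)
$\sqrt{\frac{U{\left(T,148 \right)} - 229921}{\left(-10 + 11\right)^{2} - 23544} - 283707} = \sqrt{\frac{\left(525 + 3 \cdot 148\right) - 229921}{\left(-10 + 11\right)^{2} - 23544} - 283707} = \sqrt{\frac{\left(525 + 444\right) - 229921}{1^{2} - 23544} - 283707} = \sqrt{\frac{969 - 229921}{1 - 23544} - 283707} = \sqrt{- \frac{228952}{-23543} - 283707} = \sqrt{\left(-228952\right) \left(- \frac{1}{23543}\right) - 283707} = \sqrt{\frac{228952}{23543} - 283707} = \sqrt{- \frac{6679084949}{23543}} = \frac{i \sqrt{157245696954307}}{23543}$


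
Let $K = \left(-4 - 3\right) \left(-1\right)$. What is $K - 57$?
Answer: $-50$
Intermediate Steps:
$K = 7$ ($K = \left(-7\right) \left(-1\right) = 7$)
$K - 57 = 7 - 57 = -50$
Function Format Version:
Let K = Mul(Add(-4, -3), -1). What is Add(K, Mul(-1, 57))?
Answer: -50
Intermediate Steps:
K = 7 (K = Mul(-7, -1) = 7)
Add(K, Mul(-1, 57)) = Add(7, Mul(-1, 57)) = Add(7, -57) = -50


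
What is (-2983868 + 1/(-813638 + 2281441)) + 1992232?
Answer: -1455526295707/1467803 ≈ -9.9164e+5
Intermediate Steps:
(-2983868 + 1/(-813638 + 2281441)) + 1992232 = (-2983868 + 1/1467803) + 1992232 = -4379730402003/1467803 + 1992232 = -1455526295707/1467803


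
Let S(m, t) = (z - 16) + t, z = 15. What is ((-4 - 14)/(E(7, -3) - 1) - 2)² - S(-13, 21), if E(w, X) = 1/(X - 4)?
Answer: 2705/16 ≈ 169.06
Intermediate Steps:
E(w, X) = 1/(-4 + X)
S(m, t) = -1 + t (S(m, t) = (15 - 16) + t = -1 + t)
((-4 - 14)/(E(7, -3) - 1) - 2)² - S(-13, 21) = ((-4 - 14)/(1/(-4 - 3) - 1) - 2)² - (-1 + 21) = (-18/(1/(-7) - 1) - 2)² - 1*20 = (-18/(-⅐ - 1) - 2)² - 20 = (-18/(-8/7) - 2)² - 20 = (-18*(-7/8) - 2)² - 20 = (63/4 - 2)² - 20 = (55/4)² - 20 = 3025/16 - 20 = 2705/16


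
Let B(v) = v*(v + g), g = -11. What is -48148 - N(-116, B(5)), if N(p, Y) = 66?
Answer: -48214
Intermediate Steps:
B(v) = v*(-11 + v) (B(v) = v*(v - 11) = v*(-11 + v))
-48148 - N(-116, B(5)) = -48148 - 1*66 = -48148 - 66 = -48214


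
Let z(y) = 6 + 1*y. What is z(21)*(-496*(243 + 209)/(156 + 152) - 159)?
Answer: -1843857/77 ≈ -23946.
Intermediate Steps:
z(y) = 6 + y
z(21)*(-496*(243 + 209)/(156 + 152) - 159) = (6 + 21)*(-496*(243 + 209)/(156 + 152) - 159) = 27*(-496/(308/452) - 159) = 27*(-496/(308*(1/452)) - 159) = 27*(-496/77/113 - 159) = 27*(-496*113/77 - 159) = 27*(-56048/77 - 159) = 27*(-68291/77) = -1843857/77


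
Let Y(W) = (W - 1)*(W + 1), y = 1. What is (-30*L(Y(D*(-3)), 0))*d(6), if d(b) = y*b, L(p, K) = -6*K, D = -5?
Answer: 0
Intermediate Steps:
Y(W) = (1 + W)*(-1 + W) (Y(W) = (-1 + W)*(1 + W) = (1 + W)*(-1 + W))
d(b) = b (d(b) = 1*b = b)
(-30*L(Y(D*(-3)), 0))*d(6) = -(-180)*0*6 = -30*0*6 = 0*6 = 0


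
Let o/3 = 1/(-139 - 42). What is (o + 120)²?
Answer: 471628089/32761 ≈ 14396.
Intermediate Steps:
o = -3/181 (o = 3/(-139 - 42) = 3/(-181) = 3*(-1/181) = -3/181 ≈ -0.016575)
(o + 120)² = (-3/181 + 120)² = (21717/181)² = 471628089/32761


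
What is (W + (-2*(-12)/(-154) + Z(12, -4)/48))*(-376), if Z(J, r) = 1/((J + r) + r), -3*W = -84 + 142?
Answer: 4512799/616 ≈ 7326.0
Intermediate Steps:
W = -58/3 (W = -(-84 + 142)/3 = -⅓*58 = -58/3 ≈ -19.333)
Z(J, r) = 1/(J + 2*r)
(W + (-2*(-12)/(-154) + Z(12, -4)/48))*(-376) = (-58/3 + (-2*(-12)/(-154) + 1/((12 + 2*(-4))*48)))*(-376) = (-58/3 + (24*(-1/154) + (1/48)/(12 - 8)))*(-376) = (-58/3 + (-12/77 + (1/48)/4))*(-376) = (-58/3 + (-12/77 + (¼)*(1/48)))*(-376) = (-58/3 + (-12/77 + 1/192))*(-376) = (-58/3 - 2227/14784)*(-376) = -96017/4928*(-376) = 4512799/616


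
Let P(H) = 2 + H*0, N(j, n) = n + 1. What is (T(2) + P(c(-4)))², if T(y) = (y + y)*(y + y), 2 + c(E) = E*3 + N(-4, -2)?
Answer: 324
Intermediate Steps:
N(j, n) = 1 + n
c(E) = -3 + 3*E (c(E) = -2 + (E*3 + (1 - 2)) = -2 + (3*E - 1) = -2 + (-1 + 3*E) = -3 + 3*E)
T(y) = 4*y² (T(y) = (2*y)*(2*y) = 4*y²)
P(H) = 2 (P(H) = 2 + 0 = 2)
(T(2) + P(c(-4)))² = (4*2² + 2)² = (4*4 + 2)² = (16 + 2)² = 18² = 324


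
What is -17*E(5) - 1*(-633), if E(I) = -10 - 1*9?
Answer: 956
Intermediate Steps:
E(I) = -19 (E(I) = -10 - 9 = -19)
-17*E(5) - 1*(-633) = -17*(-19) - 1*(-633) = 323 + 633 = 956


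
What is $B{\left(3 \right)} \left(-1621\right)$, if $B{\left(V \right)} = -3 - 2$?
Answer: $8105$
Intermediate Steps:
$B{\left(V \right)} = -5$ ($B{\left(V \right)} = -3 - 2 = -5$)
$B{\left(3 \right)} \left(-1621\right) = \left(-5\right) \left(-1621\right) = 8105$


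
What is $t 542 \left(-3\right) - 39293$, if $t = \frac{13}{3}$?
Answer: $-46339$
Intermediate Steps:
$t = \frac{13}{3}$ ($t = 13 \cdot \frac{1}{3} = \frac{13}{3} \approx 4.3333$)
$t 542 \left(-3\right) - 39293 = \frac{13 \cdot 542 \left(-3\right)}{3} - 39293 = \frac{13}{3} \left(-1626\right) - 39293 = -7046 - 39293 = -46339$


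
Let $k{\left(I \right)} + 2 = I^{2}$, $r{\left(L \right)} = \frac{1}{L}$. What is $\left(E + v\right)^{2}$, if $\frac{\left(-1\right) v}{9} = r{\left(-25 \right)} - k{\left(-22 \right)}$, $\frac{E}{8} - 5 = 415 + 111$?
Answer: $\frac{46078486281}{625} \approx 7.3726 \cdot 10^{7}$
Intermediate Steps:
$E = 4248$ ($E = 40 + 8 \left(415 + 111\right) = 40 + 8 \cdot 526 = 40 + 4208 = 4248$)
$k{\left(I \right)} = -2 + I^{2}$
$v = \frac{108459}{25}$ ($v = - 9 \left(\frac{1}{-25} - \left(-2 + \left(-22\right)^{2}\right)\right) = - 9 \left(- \frac{1}{25} - \left(-2 + 484\right)\right) = - 9 \left(- \frac{1}{25} - 482\right) = \left(-9\right) \left(- \frac{12051}{25}\right) = \frac{108459}{25} \approx 4338.4$)
$\left(E + v\right)^{2} = \left(4248 + \frac{108459}{25}\right)^{2} = \left(\frac{214659}{25}\right)^{2} = \frac{46078486281}{625}$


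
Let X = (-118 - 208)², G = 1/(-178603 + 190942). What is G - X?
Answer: -1311339563/12339 ≈ -1.0628e+5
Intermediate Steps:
G = 1/12339 ≈ 8.1044e-5
X = 106276 (X = (-326)² = 106276)
G - X = 1/12339 - 1*106276 = 1/12339 - 106276 = -1311339563/12339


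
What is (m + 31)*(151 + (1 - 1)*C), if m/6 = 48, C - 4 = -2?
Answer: 48169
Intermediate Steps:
C = 2 (C = 4 - 2 = 2)
m = 288 (m = 6*48 = 288)
(m + 31)*(151 + (1 - 1)*C) = (288 + 31)*(151 + (1 - 1)*2) = 319*(151 + 0*2) = 319*(151 + 0) = 319*151 = 48169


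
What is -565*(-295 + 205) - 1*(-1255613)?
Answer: 1306463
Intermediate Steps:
-565*(-295 + 205) - 1*(-1255613) = -565*(-90) + 1255613 = 50850 + 1255613 = 1306463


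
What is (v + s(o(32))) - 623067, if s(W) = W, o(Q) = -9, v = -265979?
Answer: -889055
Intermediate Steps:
(v + s(o(32))) - 623067 = (-265979 - 9) - 623067 = -265988 - 623067 = -889055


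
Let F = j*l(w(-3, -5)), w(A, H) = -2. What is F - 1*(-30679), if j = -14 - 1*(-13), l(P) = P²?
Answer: 30675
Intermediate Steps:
j = -1 (j = -14 + 13 = -1)
F = -4 (F = -1*(-2)² = -1*4 = -4)
F - 1*(-30679) = -4 - 1*(-30679) = -4 + 30679 = 30675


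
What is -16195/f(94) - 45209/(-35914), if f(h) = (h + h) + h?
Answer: -142219573/2531937 ≈ -56.170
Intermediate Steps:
f(h) = 3*h (f(h) = 2*h + h = 3*h)
-16195/f(94) - 45209/(-35914) = -16195/(3*94) - 45209/(-35914) = -16195/282 - 45209*(-1/35914) = -16195*1/282 + 45209/35914 = -16195/282 + 45209/35914 = -142219573/2531937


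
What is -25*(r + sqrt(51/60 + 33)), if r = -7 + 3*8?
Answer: -425 - 5*sqrt(3385)/2 ≈ -570.45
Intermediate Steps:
r = 17 (r = -7 + 24 = 17)
-25*(r + sqrt(51/60 + 33)) = -25*(17 + sqrt(51/60 + 33)) = -25*(17 + sqrt(51*(1/60) + 33)) = -25*(17 + sqrt(17/20 + 33)) = -25*(17 + sqrt(677/20)) = -25*(17 + sqrt(3385)/10) = -425 - 5*sqrt(3385)/2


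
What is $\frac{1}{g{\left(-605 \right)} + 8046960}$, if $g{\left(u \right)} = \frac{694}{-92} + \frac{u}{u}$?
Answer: $\frac{46}{370159859} \approx 1.2427 \cdot 10^{-7}$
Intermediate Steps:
$g{\left(u \right)} = - \frac{301}{46}$ ($g{\left(u \right)} = 694 \left(- \frac{1}{92}\right) + 1 = - \frac{347}{46} + 1 = - \frac{301}{46}$)
$\frac{1}{g{\left(-605 \right)} + 8046960} = \frac{1}{- \frac{301}{46} + 8046960} = \frac{1}{\frac{370159859}{46}} = \frac{46}{370159859}$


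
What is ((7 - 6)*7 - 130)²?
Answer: 15129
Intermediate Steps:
((7 - 6)*7 - 130)² = (1*7 - 130)² = (7 - 130)² = (-123)² = 15129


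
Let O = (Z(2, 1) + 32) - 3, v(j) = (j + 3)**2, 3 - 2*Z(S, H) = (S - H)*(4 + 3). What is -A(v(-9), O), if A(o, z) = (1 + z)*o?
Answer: -1008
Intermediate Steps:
Z(S, H) = 3/2 - 7*S/2 + 7*H/2 (Z(S, H) = 3/2 - (S - H)*(4 + 3)/2 = 3/2 - (S - H)*7/2 = 3/2 - (-7*H + 7*S)/2 = 3/2 + (-7*S/2 + 7*H/2) = 3/2 - 7*S/2 + 7*H/2)
v(j) = (3 + j)**2
O = 27 (O = ((3/2 - 7/2*2 + (7/2)*1) + 32) - 3 = ((3/2 - 7 + 7/2) + 32) - 3 = (-2 + 32) - 3 = 30 - 3 = 27)
A(o, z) = o*(1 + z)
-A(v(-9), O) = -(3 - 9)**2*(1 + 27) = -(-6)**2*28 = -36*28 = -1*1008 = -1008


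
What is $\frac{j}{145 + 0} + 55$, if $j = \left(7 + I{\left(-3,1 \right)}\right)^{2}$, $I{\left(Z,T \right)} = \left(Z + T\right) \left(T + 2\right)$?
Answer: $\frac{7976}{145} \approx 55.007$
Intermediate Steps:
$I{\left(Z,T \right)} = \left(2 + T\right) \left(T + Z\right)$ ($I{\left(Z,T \right)} = \left(T + Z\right) \left(2 + T\right) = \left(2 + T\right) \left(T + Z\right)$)
$j = 1$ ($j = \left(7 + \left(1^{2} + 2 \cdot 1 + 2 \left(-3\right) + 1 \left(-3\right)\right)\right)^{2} = \left(7 + \left(1 + 2 - 6 - 3\right)\right)^{2} = \left(7 - 6\right)^{2} = 1^{2} = 1$)
$\frac{j}{145 + 0} + 55 = \frac{1}{145 + 0} \cdot 1 + 55 = \frac{1}{145} \cdot 1 + 55 = \frac{1}{145} + 55 = \frac{7976}{145}$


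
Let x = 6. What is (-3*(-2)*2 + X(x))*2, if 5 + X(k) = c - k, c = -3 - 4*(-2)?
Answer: 12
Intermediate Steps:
c = 5 (c = -3 + 8 = 5)
X(k) = -k (X(k) = -5 + (5 - k) = -k)
(-3*(-2)*2 + X(x))*2 = (-3*(-2)*2 - 1*6)*2 = (6*2 - 6)*2 = (12 - 6)*2 = 6*2 = 12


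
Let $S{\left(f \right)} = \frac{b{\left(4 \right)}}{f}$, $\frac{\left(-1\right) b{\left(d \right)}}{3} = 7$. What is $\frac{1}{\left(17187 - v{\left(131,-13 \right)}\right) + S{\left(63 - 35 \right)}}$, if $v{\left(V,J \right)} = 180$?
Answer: $\frac{4}{68025} \approx 5.8802 \cdot 10^{-5}$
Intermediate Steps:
$b{\left(d \right)} = -21$ ($b{\left(d \right)} = \left(-3\right) 7 = -21$)
$S{\left(f \right)} = - \frac{21}{f}$
$\frac{1}{\left(17187 - v{\left(131,-13 \right)}\right) + S{\left(63 - 35 \right)}} = \frac{1}{\left(17187 - 180\right) - \frac{21}{63 - 35}} = \frac{1}{\left(17187 - 180\right) - \frac{21}{28}} = \frac{1}{17007 - \frac{3}{4}} = \frac{1}{\frac{68025}{4}} = \frac{4}{68025}$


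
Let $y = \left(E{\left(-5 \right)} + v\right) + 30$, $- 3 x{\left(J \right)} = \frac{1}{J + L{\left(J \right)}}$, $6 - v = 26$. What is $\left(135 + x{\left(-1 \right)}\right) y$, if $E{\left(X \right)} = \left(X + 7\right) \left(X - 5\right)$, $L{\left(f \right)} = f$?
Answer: $- \frac{4055}{3} \approx -1351.7$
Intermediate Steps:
$v = -20$ ($v = 6 - 26 = -20$)
$E{\left(X \right)} = \left(-5 + X\right) \left(7 + X\right)$ ($E{\left(X \right)} = \left(7 + X\right) \left(-5 + X\right) = \left(-5 + X\right) \left(7 + X\right)$)
$x{\left(J \right)} = - \frac{1}{6 J}$ ($x{\left(J \right)} = - \frac{1}{3 \left(J + J\right)} = - \frac{1}{3 \cdot 2 J} = - \frac{\frac{1}{2} \frac{1}{J}}{3} = - \frac{1}{6 J}$)
$y = -10$ ($y = \left(\left(-35 + \left(-5\right)^{2} + 2 \left(-5\right)\right) - 20\right) + 30 = \left(\left(-35 + 25 - 10\right) - 20\right) + 30 = \left(-20 - 20\right) + 30 = -40 + 30 = -10$)
$\left(135 + x{\left(-1 \right)}\right) y = \left(135 - \frac{1}{6 \left(-1\right)}\right) \left(-10\right) = \left(135 - - \frac{1}{6}\right) \left(-10\right) = \left(135 + \frac{1}{6}\right) \left(-10\right) = \frac{811}{6} \left(-10\right) = - \frac{4055}{3}$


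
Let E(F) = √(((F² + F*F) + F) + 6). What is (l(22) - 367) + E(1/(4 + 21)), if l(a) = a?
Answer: -345 + √3777/25 ≈ -342.54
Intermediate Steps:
E(F) = √(6 + F + 2*F²) (E(F) = √(((F² + F²) + F) + 6) = √((2*F² + F) + 6) = √((F + 2*F²) + 6) = √(6 + F + 2*F²))
(l(22) - 367) + E(1/(4 + 21)) = (22 - 367) + √(6 + 1/(4 + 21) + 2*(1/(4 + 21))²) = -345 + √(6 + 1/25 + 2*(1/25)²) = -345 + √(6 + 1/25 + 2*(1/625)) = -345 + √(6 + 1/25 + 2/625) = -345 + √(3777/625) = -345 + √3777/25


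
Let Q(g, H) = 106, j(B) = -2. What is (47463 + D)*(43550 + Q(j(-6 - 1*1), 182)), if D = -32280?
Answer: 662829048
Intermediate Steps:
(47463 + D)*(43550 + Q(j(-6 - 1*1), 182)) = (47463 - 32280)*(43550 + 106) = 15183*43656 = 662829048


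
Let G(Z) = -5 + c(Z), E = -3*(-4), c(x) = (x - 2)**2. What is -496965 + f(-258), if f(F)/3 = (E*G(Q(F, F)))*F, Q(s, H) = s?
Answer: -628319325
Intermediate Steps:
c(x) = (-2 + x)**2
E = 12
G(Z) = -5 + (-2 + Z)**2
f(F) = 3*F*(-60 + 12*(-2 + F)**2) (f(F) = 3*((12*(-5 + (-2 + F)**2))*F) = 3*((-60 + 12*(-2 + F)**2)*F) = 3*(F*(-60 + 12*(-2 + F)**2)) = 3*F*(-60 + 12*(-2 + F)**2))
-496965 + f(-258) = -496965 + 36*(-258)*(-5 + (-2 - 258)**2) = -496965 + 36*(-258)*(-5 + (-260)**2) = -496965 + 36*(-258)*(-5 + 67600) = -496965 + 36*(-258)*67595 = -496965 - 627822360 = -628319325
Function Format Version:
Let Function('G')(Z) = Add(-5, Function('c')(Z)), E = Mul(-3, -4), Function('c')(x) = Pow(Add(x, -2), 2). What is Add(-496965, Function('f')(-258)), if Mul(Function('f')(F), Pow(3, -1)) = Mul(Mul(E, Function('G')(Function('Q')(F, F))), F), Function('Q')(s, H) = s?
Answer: -628319325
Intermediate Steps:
Function('c')(x) = Pow(Add(-2, x), 2)
E = 12
Function('G')(Z) = Add(-5, Pow(Add(-2, Z), 2))
Function('f')(F) = Mul(3, F, Add(-60, Mul(12, Pow(Add(-2, F), 2)))) (Function('f')(F) = Mul(3, Mul(Mul(12, Add(-5, Pow(Add(-2, F), 2))), F)) = Mul(3, Mul(Add(-60, Mul(12, Pow(Add(-2, F), 2))), F)) = Mul(3, Mul(F, Add(-60, Mul(12, Pow(Add(-2, F), 2))))) = Mul(3, F, Add(-60, Mul(12, Pow(Add(-2, F), 2)))))
Add(-496965, Function('f')(-258)) = Add(-496965, Mul(36, -258, Add(-5, Pow(Add(-2, -258), 2)))) = Add(-496965, Mul(36, -258, Add(-5, Pow(-260, 2)))) = Add(-496965, Mul(36, -258, Add(-5, 67600))) = Add(-496965, Mul(36, -258, 67595)) = Add(-496965, -627822360) = -628319325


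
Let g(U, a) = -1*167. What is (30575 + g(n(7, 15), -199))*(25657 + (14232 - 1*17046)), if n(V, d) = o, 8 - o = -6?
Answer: 694609944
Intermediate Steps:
o = 14 (o = 8 - 1*(-6) = 8 + 6 = 14)
n(V, d) = 14
g(U, a) = -167
(30575 + g(n(7, 15), -199))*(25657 + (14232 - 1*17046)) = (30575 - 167)*(25657 + (14232 - 1*17046)) = 30408*(25657 + (14232 - 17046)) = 30408*(25657 - 2814) = 30408*22843 = 694609944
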